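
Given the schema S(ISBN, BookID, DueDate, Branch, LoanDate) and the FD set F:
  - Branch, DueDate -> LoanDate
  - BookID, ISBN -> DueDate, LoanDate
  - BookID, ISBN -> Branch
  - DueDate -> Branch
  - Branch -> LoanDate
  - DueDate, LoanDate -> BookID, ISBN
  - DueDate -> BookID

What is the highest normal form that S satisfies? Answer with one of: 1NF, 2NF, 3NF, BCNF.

Candidate keys: {BookID, ISBN}, {DueDate}. Prime attributes: {BookID, DueDate, ISBN}.
Branch -> LoanDate: {Branch}⁺ = {Branch, LoanDate}, which is not all of the attributes, so the left side is not a superkey — BCNF is violated.
Branch -> LoanDate determines the non-prime attribute {LoanDate} from a non-superkey — 3NF is violated.
No non-prime attribute depends on a proper subset of any candidate key, so 2NF holds.

2NF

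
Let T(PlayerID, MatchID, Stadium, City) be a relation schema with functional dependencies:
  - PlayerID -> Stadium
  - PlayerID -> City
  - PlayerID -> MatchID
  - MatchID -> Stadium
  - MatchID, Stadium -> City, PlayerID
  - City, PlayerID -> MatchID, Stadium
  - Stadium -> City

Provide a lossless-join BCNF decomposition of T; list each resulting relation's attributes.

{City, Stadium}; {MatchID, PlayerID, Stadium}

Candidate keys of the original relation: {MatchID}, {PlayerID}.
Within {City, MatchID, PlayerID, Stadium}: {Stadium}⁺ ∩ {City, MatchID, PlayerID, Stadium} = {City, Stadium}, not the whole set, so Stadium -> City violates BCNF; decompose into {City, Stadium} and {MatchID, PlayerID, Stadium}.
{City, Stadium} is in BCNF.
{MatchID, PlayerID, Stadium} is in BCNF.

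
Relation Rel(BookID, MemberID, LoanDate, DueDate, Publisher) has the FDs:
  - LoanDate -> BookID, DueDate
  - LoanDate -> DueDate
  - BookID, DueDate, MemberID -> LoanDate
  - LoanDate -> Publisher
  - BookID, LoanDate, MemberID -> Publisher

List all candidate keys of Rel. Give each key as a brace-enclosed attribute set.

{BookID, DueDate, MemberID}, {LoanDate, MemberID}

Attributes never on any right-hand side: {MemberID} — every candidate key must contain it.
{LoanDate, MemberID}⁺ = {BookID, DueDate, LoanDate, MemberID, Publisher}, which is every attribute, so {LoanDate, MemberID} is a candidate key.
{BookID, DueDate, MemberID}⁺ = {BookID, DueDate, LoanDate, MemberID, Publisher}, which is every attribute, so {BookID, DueDate, MemberID} is a candidate key.
Any other superkey properly contains one of these, so there are no further candidate keys.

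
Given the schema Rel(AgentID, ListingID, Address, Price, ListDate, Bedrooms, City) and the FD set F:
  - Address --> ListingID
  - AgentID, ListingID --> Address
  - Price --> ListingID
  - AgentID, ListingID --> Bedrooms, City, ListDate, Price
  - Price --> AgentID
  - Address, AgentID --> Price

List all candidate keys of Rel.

{Address, AgentID}, {AgentID, ListingID}, {Price}

{Price}⁺ = {Address, AgentID, Bedrooms, City, ListDate, ListingID, Price} — all of the relation — so {Price} is a candidate key.
{Address, AgentID}⁺ = {Address, AgentID, Bedrooms, City, ListDate, ListingID, Price} — all of the relation — so {Address, AgentID} is a candidate key.
{AgentID, ListingID}⁺ = {Address, AgentID, Bedrooms, City, ListDate, ListingID, Price} — all of the relation — so {AgentID, ListingID} is a candidate key.
No proper subset of any of these is a key, and no other minimal superkey exists.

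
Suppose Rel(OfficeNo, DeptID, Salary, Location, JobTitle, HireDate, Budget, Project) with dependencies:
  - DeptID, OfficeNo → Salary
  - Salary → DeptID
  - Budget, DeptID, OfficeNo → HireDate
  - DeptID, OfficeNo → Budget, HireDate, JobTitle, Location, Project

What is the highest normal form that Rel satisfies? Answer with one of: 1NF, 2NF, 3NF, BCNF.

3NF

Candidate keys: {DeptID, OfficeNo}, {OfficeNo, Salary}. Prime attributes: {DeptID, OfficeNo, Salary}.
Salary → DeptID: {Salary}⁺ = {DeptID, Salary}, which is not all of the attributes, so the left side is not a superkey — BCNF is violated.
But every attribute on its right side ({DeptID}) is prime, and the same holds for every other non-superkey FD, so 3NF still holds.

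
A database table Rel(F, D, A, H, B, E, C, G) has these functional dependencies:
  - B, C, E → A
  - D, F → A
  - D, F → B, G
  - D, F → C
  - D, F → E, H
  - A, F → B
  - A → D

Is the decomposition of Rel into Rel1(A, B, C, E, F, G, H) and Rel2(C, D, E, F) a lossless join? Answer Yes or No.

Common attributes: {C, E, F}; their closure is {C, E, F}.
Rel1 ⊄ {C, E, F} and Rel2 ⊄ {C, E, F}, so the split is lossy.

No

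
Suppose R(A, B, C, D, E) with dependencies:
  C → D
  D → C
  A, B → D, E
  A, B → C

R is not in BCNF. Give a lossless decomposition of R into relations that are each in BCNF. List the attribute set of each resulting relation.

{A, B, C, E}; {C, D}

Candidate key of the original relation: {A, B}.
{A, B, C, D, E}: {C} determines {C, D} here but is not a superkey — split on C → D, giving {C, D} and {A, B, C, E}.
{C, D}: every determinant is a superkey — BCNF.
{A, B, C, E}: every determinant is a superkey — BCNF.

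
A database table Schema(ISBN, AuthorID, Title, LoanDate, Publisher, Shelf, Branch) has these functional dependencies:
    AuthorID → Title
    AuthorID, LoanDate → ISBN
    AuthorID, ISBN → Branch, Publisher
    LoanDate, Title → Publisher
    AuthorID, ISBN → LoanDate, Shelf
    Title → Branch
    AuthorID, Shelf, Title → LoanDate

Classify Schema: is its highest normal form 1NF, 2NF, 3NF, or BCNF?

1NF

Candidate keys: {AuthorID, ISBN}, {AuthorID, LoanDate}, {AuthorID, Shelf}. Prime attributes: {AuthorID, ISBN, LoanDate, Shelf}.
AuthorID → Title: {AuthorID}⁺ = {AuthorID, Branch, Title}, which is not all of the attributes, so the left side is not a superkey — BCNF is violated.
Because {Title} is non-prime and the left side of AuthorID → Title is not a superkey, the relation is not in 3NF.
Since {AuthorID} ⊂ {AuthorID, ISBN} and {AuthorID}⁺ ⊇ {Branch, Title} with {Branch, Title} non-prime, there is a partial dependency; 2NF fails.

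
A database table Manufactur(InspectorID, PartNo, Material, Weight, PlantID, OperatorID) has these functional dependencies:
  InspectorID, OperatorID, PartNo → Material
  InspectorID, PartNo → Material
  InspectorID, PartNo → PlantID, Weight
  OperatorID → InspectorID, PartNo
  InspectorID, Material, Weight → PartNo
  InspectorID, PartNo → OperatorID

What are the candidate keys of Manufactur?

{OperatorID}⁺ = {InspectorID, Material, OperatorID, PartNo, PlantID, Weight}, which is every attribute, so {OperatorID} is a candidate key.
{InspectorID, PartNo}⁺ = {InspectorID, Material, OperatorID, PartNo, PlantID, Weight}, which is every attribute, so {InspectorID, PartNo} is a candidate key.
{InspectorID, Material, Weight}⁺ = {InspectorID, Material, OperatorID, PartNo, PlantID, Weight}, which is every attribute, so {InspectorID, Material, Weight} is a candidate key.
These are minimal and exhaustive — every other superkey contains one of them.

{InspectorID, Material, Weight}, {InspectorID, PartNo}, {OperatorID}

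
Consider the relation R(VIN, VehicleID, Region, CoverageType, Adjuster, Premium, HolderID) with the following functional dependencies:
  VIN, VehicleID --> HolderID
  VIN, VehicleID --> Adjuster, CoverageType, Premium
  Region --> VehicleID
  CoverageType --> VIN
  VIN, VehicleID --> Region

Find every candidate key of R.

{CoverageType, Region}, {CoverageType, VehicleID}, {Region, VIN}, {VIN, VehicleID}

{CoverageType, Region}⁺ = {Adjuster, CoverageType, HolderID, Premium, Region, VIN, VehicleID} — all of the relation — so {CoverageType, Region} is a candidate key.
{CoverageType, VehicleID}⁺ = {Adjuster, CoverageType, HolderID, Premium, Region, VIN, VehicleID} — all of the relation — so {CoverageType, VehicleID} is a candidate key.
{Region, VIN}⁺ = {Adjuster, CoverageType, HolderID, Premium, Region, VIN, VehicleID} — all of the relation — so {Region, VIN} is a candidate key.
{VIN, VehicleID}⁺ = {Adjuster, CoverageType, HolderID, Premium, Region, VIN, VehicleID} — all of the relation — so {VIN, VehicleID} is a candidate key.
These are minimal and exhaustive — every other superkey contains one of them.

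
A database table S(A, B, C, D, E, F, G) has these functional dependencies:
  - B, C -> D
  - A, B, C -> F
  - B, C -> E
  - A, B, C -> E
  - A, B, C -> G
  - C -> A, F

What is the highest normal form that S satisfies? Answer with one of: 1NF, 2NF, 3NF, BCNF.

Candidate key: {B, C}. Prime attributes: {B, C}.
C -> A, F: {C}⁺ = {A, C, F}, which is not all of the attributes, so the left side is not a superkey — BCNF is violated.
C -> A, F has non-prime {A, F} on the right and a non-superkey on the left, so 3NF fails.
The proper key subset {C} of {B, C} determines non-prime {A, F}, so the relation is not even in 2NF.

1NF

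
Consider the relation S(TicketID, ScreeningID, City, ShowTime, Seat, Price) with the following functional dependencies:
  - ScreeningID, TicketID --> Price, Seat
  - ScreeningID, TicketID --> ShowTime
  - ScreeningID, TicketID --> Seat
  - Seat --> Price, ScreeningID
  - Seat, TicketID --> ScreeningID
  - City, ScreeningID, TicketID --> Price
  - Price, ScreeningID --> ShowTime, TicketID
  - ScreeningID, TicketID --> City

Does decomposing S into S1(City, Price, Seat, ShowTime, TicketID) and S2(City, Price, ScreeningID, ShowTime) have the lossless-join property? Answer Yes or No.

No

Common attributes: {City, Price, ShowTime}; their closure is {City, Price, ShowTime}.
S1 ⊄ {City, Price, ShowTime} and S2 ⊄ {City, Price, ShowTime}, so the split is lossy.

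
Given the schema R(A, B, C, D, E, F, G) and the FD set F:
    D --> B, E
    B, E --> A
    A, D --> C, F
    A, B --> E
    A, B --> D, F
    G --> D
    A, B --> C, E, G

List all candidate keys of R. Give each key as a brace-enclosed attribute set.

Closure of {D} is {A, B, C, D, E, F, G}, the whole schema; {D} is a candidate key.
Closure of {G} is {A, B, C, D, E, F, G}, the whole schema; {G} is a candidate key.
Closure of {A, B} is {A, B, C, D, E, F, G}, the whole schema; {A, B} is a candidate key.
Closure of {B, E} is {A, B, C, D, E, F, G}, the whole schema; {B, E} is a candidate key.
No proper subset of any of these is a key, and no other minimal superkey exists.

{A, B}, {B, E}, {D}, {G}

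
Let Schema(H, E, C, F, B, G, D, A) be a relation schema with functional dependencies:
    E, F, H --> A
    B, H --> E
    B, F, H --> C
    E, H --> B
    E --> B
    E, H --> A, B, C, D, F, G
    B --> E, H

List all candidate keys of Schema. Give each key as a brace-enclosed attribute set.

{B} is a candidate key since {B}⁺ = {A, B, C, D, E, F, G, H} covers every attribute.
{E} is a candidate key since {E}⁺ = {A, B, C, D, E, F, G, H} covers every attribute.
Any other superkey properly contains one of these, so there are no further candidate keys.

{B}, {E}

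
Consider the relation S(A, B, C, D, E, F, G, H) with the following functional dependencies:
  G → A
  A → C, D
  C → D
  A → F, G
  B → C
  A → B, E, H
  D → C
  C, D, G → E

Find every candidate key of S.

{A}, {G}

{A}⁺ = {A, B, C, D, E, F, G, H}, which is every attribute, so {A} is a candidate key.
{G}⁺ = {A, B, C, D, E, F, G, H}, which is every attribute, so {G} is a candidate key.
These are minimal and exhaustive — every other superkey contains one of them.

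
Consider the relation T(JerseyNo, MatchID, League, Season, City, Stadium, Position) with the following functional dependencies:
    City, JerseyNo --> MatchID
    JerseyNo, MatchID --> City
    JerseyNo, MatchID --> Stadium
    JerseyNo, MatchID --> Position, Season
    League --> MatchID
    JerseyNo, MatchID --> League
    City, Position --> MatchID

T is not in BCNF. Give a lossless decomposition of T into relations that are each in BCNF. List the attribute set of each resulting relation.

Candidate keys of the original relation: {City, JerseyNo}, {JerseyNo, League}, {JerseyNo, MatchID}.
In {City, JerseyNo, League, MatchID, Position, Season, Stadium}, {League} is not a superkey ({League}⁺ restricted to this set is {League, MatchID}), so split on League --> MatchID into {League, MatchID} and {City, JerseyNo, League, Position, Season, Stadium}.
{League, MatchID}: every determinant is a superkey — BCNF.
{City, JerseyNo, League, Position, Season, Stadium}: every determinant is a superkey — BCNF.

{City, JerseyNo, League, Position, Season, Stadium}; {League, MatchID}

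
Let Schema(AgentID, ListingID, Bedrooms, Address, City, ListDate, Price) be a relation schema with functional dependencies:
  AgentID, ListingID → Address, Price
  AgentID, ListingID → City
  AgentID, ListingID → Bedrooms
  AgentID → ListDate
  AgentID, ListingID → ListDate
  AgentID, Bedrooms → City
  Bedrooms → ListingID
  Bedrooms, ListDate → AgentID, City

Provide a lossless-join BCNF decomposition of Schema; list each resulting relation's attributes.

Candidate keys of the original relation: {AgentID, Bedrooms}, {AgentID, ListingID}, {Bedrooms, ListDate}.
{Address, AgentID, Bedrooms, City, ListDate, ListingID, Price}: {AgentID} determines {AgentID, ListDate} here but is not a superkey — split on AgentID → ListDate, giving {AgentID, ListDate} and {Address, AgentID, Bedrooms, City, ListingID, Price}.
{AgentID, ListDate}: every determinant is a superkey — BCNF.
{Address, AgentID, Bedrooms, City, ListingID, Price}: {Bedrooms} determines {Bedrooms, ListingID} here but is not a superkey — split on Bedrooms → ListingID, giving {Bedrooms, ListingID} and {Address, AgentID, Bedrooms, City, Price}.
{Bedrooms, ListingID}: every determinant is a superkey — BCNF.
{Address, AgentID, Bedrooms, City, Price}: every determinant is a superkey — BCNF.

{Address, AgentID, Bedrooms, City, Price}; {AgentID, ListDate}; {Bedrooms, ListingID}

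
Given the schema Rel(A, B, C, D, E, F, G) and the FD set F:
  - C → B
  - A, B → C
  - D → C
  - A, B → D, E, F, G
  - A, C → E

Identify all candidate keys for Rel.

{A, B}, {A, C}, {A, D}

Attributes never on any right-hand side: {A} — every candidate key must contain it.
{A, B}⁺ = {A, B, C, D, E, F, G}, which is every attribute, so {A, B} is a candidate key.
{A, C}⁺ = {A, B, C, D, E, F, G}, which is every attribute, so {A, C} is a candidate key.
{A, D}⁺ = {A, B, C, D, E, F, G}, which is every attribute, so {A, D} is a candidate key.
Any other superkey properly contains one of these, so there are no further candidate keys.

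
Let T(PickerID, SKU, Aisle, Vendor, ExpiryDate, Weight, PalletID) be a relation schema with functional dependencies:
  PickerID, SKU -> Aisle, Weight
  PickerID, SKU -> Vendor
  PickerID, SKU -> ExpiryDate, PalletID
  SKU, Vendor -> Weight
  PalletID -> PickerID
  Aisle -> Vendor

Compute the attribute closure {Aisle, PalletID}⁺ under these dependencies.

{Aisle, PalletID, PickerID, Vendor}

Start with {Aisle, PalletID}.
PalletID -> PickerID applies; add {PickerID} → now {Aisle, PalletID, PickerID}.
Aisle -> Vendor applies; add {Vendor} → now {Aisle, PalletID, PickerID, Vendor}.
No further FD applies.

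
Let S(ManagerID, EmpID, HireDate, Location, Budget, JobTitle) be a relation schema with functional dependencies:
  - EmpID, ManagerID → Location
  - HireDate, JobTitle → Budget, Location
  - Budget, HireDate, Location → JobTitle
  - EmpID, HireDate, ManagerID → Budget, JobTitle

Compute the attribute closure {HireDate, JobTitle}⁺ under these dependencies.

{Budget, HireDate, JobTitle, Location}

Start with {HireDate, JobTitle}.
HireDate, JobTitle → Budget, Location applies; add {Budget, Location} → now {Budget, HireDate, JobTitle, Location}.
No further FD applies.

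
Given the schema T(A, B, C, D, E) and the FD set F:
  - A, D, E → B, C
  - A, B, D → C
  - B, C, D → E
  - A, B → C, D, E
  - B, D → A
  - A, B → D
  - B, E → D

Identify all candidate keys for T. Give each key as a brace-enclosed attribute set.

{A, B}⁺ = {A, B, C, D, E} — all of the relation — so {A, B} is a candidate key.
{B, D}⁺ = {A, B, C, D, E} — all of the relation — so {B, D} is a candidate key.
{B, E}⁺ = {A, B, C, D, E} — all of the relation — so {B, E} is a candidate key.
{A, D, E}⁺ = {A, B, C, D, E} — all of the relation — so {A, D, E} is a candidate key.
Any other superkey properly contains one of these, so there are no further candidate keys.

{A, B}, {A, D, E}, {B, D}, {B, E}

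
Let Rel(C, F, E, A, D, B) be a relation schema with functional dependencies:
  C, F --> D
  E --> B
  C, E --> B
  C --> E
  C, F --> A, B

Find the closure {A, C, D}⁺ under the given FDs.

{A, B, C, D, E}

Start with {A, C, D}.
C --> E applies; add {E} → now {A, C, D, E}.
E --> B applies; add {B} → now {A, B, C, D, E}.
No further FD applies.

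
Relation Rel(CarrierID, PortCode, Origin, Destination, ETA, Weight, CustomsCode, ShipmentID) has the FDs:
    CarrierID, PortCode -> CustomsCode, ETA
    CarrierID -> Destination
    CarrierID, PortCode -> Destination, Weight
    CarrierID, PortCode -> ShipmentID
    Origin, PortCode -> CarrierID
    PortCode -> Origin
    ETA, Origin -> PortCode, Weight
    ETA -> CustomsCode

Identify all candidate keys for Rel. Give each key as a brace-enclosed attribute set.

{PortCode}⁺ = {CarrierID, CustomsCode, Destination, ETA, Origin, PortCode, ShipmentID, Weight}, which is every attribute, so {PortCode} is a candidate key.
{ETA, Origin}⁺ = {CarrierID, CustomsCode, Destination, ETA, Origin, PortCode, ShipmentID, Weight}, which is every attribute, so {ETA, Origin} is a candidate key.
These are minimal and exhaustive — every other superkey contains one of them.

{ETA, Origin}, {PortCode}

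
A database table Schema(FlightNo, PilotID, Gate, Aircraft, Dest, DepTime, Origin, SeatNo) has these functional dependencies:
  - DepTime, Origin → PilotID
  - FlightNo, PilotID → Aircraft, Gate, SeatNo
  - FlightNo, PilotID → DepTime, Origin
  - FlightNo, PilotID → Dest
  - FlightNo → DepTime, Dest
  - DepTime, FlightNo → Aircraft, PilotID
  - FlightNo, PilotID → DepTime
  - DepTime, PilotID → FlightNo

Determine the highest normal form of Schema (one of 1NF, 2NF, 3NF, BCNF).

Candidate keys: {DepTime, Origin}, {DepTime, PilotID}, {FlightNo}. Prime attributes: {DepTime, FlightNo, Origin, PilotID}.
Each dependency's left side is a superkey — BCNF holds.

BCNF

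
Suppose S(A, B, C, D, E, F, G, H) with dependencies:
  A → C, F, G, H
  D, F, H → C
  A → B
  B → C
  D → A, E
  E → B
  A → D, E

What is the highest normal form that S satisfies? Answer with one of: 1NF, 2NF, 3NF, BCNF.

Candidate keys: {A}, {D}. Prime attributes: {A, D}.
B → C: {B}⁺ = {B, C}, which is not all of the attributes, so the left side is not a superkey — BCNF is violated.
B → C determines the non-prime attribute {C} from a non-superkey — 3NF is violated.
With only single-attribute keys there can be no partial dependency, so 2NF holds.

2NF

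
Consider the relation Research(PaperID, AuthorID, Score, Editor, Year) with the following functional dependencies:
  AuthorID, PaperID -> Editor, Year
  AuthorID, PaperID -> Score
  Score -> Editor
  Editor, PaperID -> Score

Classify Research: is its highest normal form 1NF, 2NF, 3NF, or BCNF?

2NF

Candidate key: {AuthorID, PaperID}. Prime attributes: {AuthorID, PaperID}.
Score -> Editor breaks BCNF: {Score}⁺ = {Editor, Score}, so {Score} is not a superkey.
Score -> Editor has non-prime {Editor} on the right and a non-superkey on the left, so 3NF fails.
No proper subset of a key has a non-prime attribute in its closure, so there is no partial dependency; 2NF holds.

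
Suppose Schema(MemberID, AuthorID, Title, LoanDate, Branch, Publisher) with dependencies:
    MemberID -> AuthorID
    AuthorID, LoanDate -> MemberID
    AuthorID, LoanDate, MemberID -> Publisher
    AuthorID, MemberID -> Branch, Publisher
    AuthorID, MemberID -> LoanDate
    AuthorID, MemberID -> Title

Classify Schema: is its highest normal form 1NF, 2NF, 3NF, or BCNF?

Candidate keys: {AuthorID, LoanDate}, {MemberID}. Prime attributes: {AuthorID, LoanDate, MemberID}.
The left-hand side of every FD is a superkey, so BCNF is satisfied.

BCNF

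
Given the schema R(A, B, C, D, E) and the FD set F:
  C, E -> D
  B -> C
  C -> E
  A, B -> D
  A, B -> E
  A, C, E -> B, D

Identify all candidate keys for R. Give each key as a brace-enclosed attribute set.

{A, B}, {A, C}

{A} never appears on the right of any FD, so every key must include it.
{A, B} is a candidate key since {A, B}⁺ = {A, B, C, D, E} covers every attribute.
{A, C} is a candidate key since {A, C}⁺ = {A, B, C, D, E} covers every attribute.
Any other superkey properly contains one of these, so there are no further candidate keys.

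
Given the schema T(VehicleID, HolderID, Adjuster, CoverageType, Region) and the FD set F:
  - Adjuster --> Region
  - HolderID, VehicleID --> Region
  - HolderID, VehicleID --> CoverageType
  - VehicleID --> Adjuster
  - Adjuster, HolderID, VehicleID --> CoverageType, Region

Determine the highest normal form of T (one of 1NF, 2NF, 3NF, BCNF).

1NF

Candidate key: {HolderID, VehicleID}. Prime attributes: {HolderID, VehicleID}.
For Adjuster --> Region we have {Adjuster}⁺ = {Adjuster, Region}; {Adjuster} is not a superkey, so BCNF fails.
Adjuster --> Region determines the non-prime attribute {Region} from a non-superkey — 3NF is violated.
Since {VehicleID} ⊂ {HolderID, VehicleID} and {VehicleID}⁺ ⊇ {Adjuster, Region} with {Adjuster, Region} non-prime, there is a partial dependency; 2NF fails.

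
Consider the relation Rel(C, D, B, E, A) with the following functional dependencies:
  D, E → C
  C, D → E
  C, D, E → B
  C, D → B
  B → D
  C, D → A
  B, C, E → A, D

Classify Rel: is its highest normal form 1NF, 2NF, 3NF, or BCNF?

Candidate keys: {B, C}, {B, E}, {C, D}, {D, E}. Prime attributes: {B, C, D, E}.
For B → D we have {B}⁺ = {B, D}; {B} is not a superkey, so BCNF fails.
But every attribute on its right side ({D}) is prime, and the same holds for every other non-superkey FD, so 3NF still holds.

3NF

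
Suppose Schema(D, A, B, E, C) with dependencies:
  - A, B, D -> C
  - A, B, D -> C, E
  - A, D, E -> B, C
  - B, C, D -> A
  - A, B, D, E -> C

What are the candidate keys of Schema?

No FD produces {D}, so it must be in every candidate key.
{A, B, D} is a candidate key since {A, B, D}⁺ = {A, B, C, D, E} covers every attribute.
{A, D, E} is a candidate key since {A, D, E}⁺ = {A, B, C, D, E} covers every attribute.
{B, C, D} is a candidate key since {B, C, D}⁺ = {A, B, C, D, E} covers every attribute.
Any other superkey properly contains one of these, so there are no further candidate keys.

{A, B, D}, {A, D, E}, {B, C, D}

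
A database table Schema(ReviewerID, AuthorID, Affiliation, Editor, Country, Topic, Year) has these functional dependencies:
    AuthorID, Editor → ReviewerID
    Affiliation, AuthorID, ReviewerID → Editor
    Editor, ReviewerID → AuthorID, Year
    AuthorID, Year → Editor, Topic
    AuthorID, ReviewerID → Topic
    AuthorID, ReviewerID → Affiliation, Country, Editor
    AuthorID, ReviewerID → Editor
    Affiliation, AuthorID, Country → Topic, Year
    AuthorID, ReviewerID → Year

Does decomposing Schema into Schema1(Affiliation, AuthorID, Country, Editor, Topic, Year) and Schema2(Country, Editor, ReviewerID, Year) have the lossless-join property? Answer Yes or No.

Schema1 ∩ Schema2 = {Country, Editor, Year}; its closure under F is {Country, Editor, Year}.
The closure covers neither Schema1 nor Schema2 entirely; the join is not lossless.

No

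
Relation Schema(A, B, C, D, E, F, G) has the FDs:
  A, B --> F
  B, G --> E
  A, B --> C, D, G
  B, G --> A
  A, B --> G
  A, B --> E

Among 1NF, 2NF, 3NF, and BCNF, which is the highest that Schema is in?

BCNF

Candidate keys: {A, B}, {B, G}. Prime attributes: {A, B, G}.
Every FD has a superkey on the left, so the relation is in BCNF.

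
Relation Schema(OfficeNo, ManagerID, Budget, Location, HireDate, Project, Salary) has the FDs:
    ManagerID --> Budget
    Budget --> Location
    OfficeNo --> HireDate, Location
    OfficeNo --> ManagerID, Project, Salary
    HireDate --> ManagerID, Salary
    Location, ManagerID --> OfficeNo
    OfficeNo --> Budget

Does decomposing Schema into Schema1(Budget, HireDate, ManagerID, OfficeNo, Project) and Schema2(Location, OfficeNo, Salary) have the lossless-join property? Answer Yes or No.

The shared attributes are {OfficeNo} and {OfficeNo}⁺ = {Budget, HireDate, Location, ManagerID, OfficeNo, Project, Salary}.
Since Schema1 ⊆ {Budget, HireDate, Location, ManagerID, OfficeNo, Project, Salary}, the intersection is a superkey of Schema1; the decomposition is lossless.

Yes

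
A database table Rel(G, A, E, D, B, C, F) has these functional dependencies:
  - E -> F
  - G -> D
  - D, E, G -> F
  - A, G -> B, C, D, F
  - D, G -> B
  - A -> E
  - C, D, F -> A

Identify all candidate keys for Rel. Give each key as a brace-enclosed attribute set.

{G} never appears on the right of any FD, so every key must include it.
{A, G}⁺ = {A, B, C, D, E, F, G} — all of the relation — so {A, G} is a candidate key.
{C, E, G}⁺ = {A, B, C, D, E, F, G} — all of the relation — so {C, E, G} is a candidate key.
{C, F, G}⁺ = {A, B, C, D, E, F, G} — all of the relation — so {C, F, G} is a candidate key.
No proper subset of any of these is a key, and no other minimal superkey exists.

{A, G}, {C, E, G}, {C, F, G}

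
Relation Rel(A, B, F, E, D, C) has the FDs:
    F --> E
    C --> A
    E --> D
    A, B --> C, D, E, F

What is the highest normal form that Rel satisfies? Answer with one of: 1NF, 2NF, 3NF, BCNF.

Candidate keys: {A, B}, {B, C}. Prime attributes: {A, B, C}.
For F --> E we have {F}⁺ = {D, E, F}; {F} is not a superkey, so BCNF fails.
Because {E} is non-prime and the left side of F --> E is not a superkey, the relation is not in 3NF.
No proper subset of a key has a non-prime attribute in its closure, so there is no partial dependency; 2NF holds.

2NF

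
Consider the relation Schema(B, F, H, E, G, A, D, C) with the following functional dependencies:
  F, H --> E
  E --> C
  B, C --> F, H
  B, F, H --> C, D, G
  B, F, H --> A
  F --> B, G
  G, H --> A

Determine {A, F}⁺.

{A, B, F, G}

Start with {A, F}.
F --> B, G applies; add {B, G} → now {A, B, F, G}.
No further FD applies.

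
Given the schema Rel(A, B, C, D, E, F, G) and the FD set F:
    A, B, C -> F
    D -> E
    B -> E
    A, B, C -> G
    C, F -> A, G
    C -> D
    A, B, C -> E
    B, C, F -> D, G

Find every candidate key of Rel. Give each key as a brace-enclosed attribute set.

No FD produces {B, C}, so they must be in every candidate key.
{A, B, C} is a candidate key since {A, B, C}⁺ = {A, B, C, D, E, F, G} covers every attribute.
{B, C, F} is a candidate key since {B, C, F}⁺ = {A, B, C, D, E, F, G} covers every attribute.
No proper subset of any of these is a key, and no other minimal superkey exists.

{A, B, C}, {B, C, F}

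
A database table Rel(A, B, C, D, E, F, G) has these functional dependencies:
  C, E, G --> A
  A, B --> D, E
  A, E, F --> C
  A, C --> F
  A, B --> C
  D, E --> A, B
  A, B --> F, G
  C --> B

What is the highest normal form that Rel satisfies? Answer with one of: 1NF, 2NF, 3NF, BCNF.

Candidate keys: {A, B}, {A, C}, {A, E, F}, {C, E, G}, {D, E}. Prime attributes: {A, B, C, D, E, F, G}.
C --> B breaks BCNF: {C}⁺ = {B, C}, so {C} is not a superkey.
Its right-hand attributes {B} are all prime, as are those of every other non-superkey FD — the relation is in 3NF.

3NF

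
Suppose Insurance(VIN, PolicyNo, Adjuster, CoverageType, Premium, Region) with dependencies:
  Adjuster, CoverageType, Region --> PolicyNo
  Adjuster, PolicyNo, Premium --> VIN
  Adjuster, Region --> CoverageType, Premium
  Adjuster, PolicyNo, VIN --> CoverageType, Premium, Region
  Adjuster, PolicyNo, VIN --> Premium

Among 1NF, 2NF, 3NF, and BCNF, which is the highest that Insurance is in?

Candidate keys: {Adjuster, PolicyNo, Premium}, {Adjuster, PolicyNo, VIN}, {Adjuster, Region}. Prime attributes: {Adjuster, PolicyNo, Premium, Region, VIN}.
The left-hand side of every FD is a superkey, so BCNF is satisfied.

BCNF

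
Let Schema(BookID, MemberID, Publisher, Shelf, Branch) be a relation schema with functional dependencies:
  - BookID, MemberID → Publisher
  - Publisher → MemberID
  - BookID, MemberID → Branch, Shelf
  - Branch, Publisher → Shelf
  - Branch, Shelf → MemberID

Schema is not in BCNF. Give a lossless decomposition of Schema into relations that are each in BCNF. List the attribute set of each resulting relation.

{BookID, Branch, Publisher}; {Branch, Publisher, Shelf}; {MemberID, Publisher}

Candidate keys of the original relation: {BookID, Branch, Shelf}, {BookID, MemberID}, {BookID, Publisher}.
In {BookID, Branch, MemberID, Publisher, Shelf}, {Publisher} is not a superkey ({Publisher}⁺ restricted to this set is {MemberID, Publisher}), so split on Publisher → MemberID into {MemberID, Publisher} and {BookID, Branch, Publisher, Shelf}.
{MemberID, Publisher} has no BCNF violation.
In {BookID, Branch, Publisher, Shelf}, {Branch, Publisher} is not a superkey ({Branch, Publisher}⁺ restricted to this set is {Branch, Publisher, Shelf}), so split on Branch, Publisher → Shelf into {Branch, Publisher, Shelf} and {BookID, Branch, Publisher}.
{Branch, Publisher, Shelf} has no BCNF violation.
{BookID, Branch, Publisher} has no BCNF violation.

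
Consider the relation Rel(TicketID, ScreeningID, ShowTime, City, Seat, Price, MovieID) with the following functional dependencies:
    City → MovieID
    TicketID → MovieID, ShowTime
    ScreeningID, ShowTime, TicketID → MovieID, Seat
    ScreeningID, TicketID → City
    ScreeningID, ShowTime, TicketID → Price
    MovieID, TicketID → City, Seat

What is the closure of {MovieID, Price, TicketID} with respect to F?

{City, MovieID, Price, Seat, ShowTime, TicketID}

Start with {MovieID, Price, TicketID}.
TicketID → MovieID, ShowTime applies; add {ShowTime} → now {MovieID, Price, ShowTime, TicketID}.
MovieID, TicketID → City, Seat applies; add {City, Seat} → now {City, MovieID, Price, Seat, ShowTime, TicketID}.
No further FD applies.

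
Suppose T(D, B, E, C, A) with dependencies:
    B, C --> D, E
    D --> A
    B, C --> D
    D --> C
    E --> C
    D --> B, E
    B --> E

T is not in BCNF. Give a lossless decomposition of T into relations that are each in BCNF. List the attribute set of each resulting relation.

{A, B, D, E}; {C, E}

Candidate keys of the original relation: {B}, {D}.
Within {A, B, C, D, E}: {E}⁺ ∩ {A, B, C, D, E} = {C, E}, not the whole set, so E --> C violates BCNF; decompose into {C, E} and {A, B, D, E}.
{C, E} has no BCNF violation.
{A, B, D, E} has no BCNF violation.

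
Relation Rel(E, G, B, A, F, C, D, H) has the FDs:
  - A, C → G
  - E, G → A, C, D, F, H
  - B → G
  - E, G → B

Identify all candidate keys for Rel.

{A, C, E}, {B, E}, {E, G}

{E} never appears on the right of any FD, so every key must include it.
{B, E}⁺ = {A, B, C, D, E, F, G, H} — all of the relation — so {B, E} is a candidate key.
{E, G}⁺ = {A, B, C, D, E, F, G, H} — all of the relation — so {E, G} is a candidate key.
{A, C, E}⁺ = {A, B, C, D, E, F, G, H} — all of the relation — so {A, C, E} is a candidate key.
Any other superkey properly contains one of these, so there are no further candidate keys.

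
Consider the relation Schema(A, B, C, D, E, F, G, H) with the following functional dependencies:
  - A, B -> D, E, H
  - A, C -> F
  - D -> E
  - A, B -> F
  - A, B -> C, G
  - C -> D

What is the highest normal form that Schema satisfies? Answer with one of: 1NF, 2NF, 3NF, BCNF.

2NF

Candidate key: {A, B}. Prime attributes: {A, B}.
A, C -> F breaks BCNF: {A, C}⁺ = {A, C, D, E, F}, so {A, C} is not a superkey.
A, C -> F determines the non-prime attribute {F} from a non-superkey — 3NF is violated.
No non-prime attribute depends on a proper subset of any candidate key, so 2NF holds.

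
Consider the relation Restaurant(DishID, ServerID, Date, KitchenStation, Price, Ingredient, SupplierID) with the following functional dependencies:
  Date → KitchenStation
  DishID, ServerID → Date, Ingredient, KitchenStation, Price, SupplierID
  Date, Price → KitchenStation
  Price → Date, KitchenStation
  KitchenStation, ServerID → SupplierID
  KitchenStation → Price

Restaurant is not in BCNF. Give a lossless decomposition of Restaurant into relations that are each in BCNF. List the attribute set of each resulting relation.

{Date, DishID, Ingredient, ServerID}; {Date, KitchenStation, Price}; {Date, ServerID, SupplierID}

Candidate key of the original relation: {DishID, ServerID}.
Within {Date, DishID, Ingredient, KitchenStation, Price, ServerID, SupplierID}: {Date}⁺ ∩ {Date, DishID, Ingredient, KitchenStation, Price, ServerID, SupplierID} = {Date, KitchenStation, Price}, not the whole set, so Date → KitchenStation, Price violates BCNF; decompose into {Date, KitchenStation, Price} and {Date, DishID, Ingredient, ServerID, SupplierID}.
{Date, KitchenStation, Price} is in BCNF.
Within {Date, DishID, Ingredient, ServerID, SupplierID}: {Date, ServerID}⁺ ∩ {Date, DishID, Ingredient, ServerID, SupplierID} = {Date, ServerID, SupplierID}, not the whole set, so Date, ServerID → SupplierID violates BCNF; decompose into {Date, ServerID, SupplierID} and {Date, DishID, Ingredient, ServerID}.
{Date, ServerID, SupplierID} is in BCNF.
{Date, DishID, Ingredient, ServerID} is in BCNF.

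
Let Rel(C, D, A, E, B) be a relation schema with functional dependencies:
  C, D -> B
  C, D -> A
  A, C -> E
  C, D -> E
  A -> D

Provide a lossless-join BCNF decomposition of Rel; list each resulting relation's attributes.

Candidate keys of the original relation: {A, C}, {C, D}.
In {A, B, C, D, E}, {A} is not a superkey ({A}⁺ restricted to this set is {A, D}), so split on A -> D into {A, D} and {A, B, C, E}.
{A, D}: every determinant is a superkey — BCNF.
{A, B, C, E}: every determinant is a superkey — BCNF.

{A, B, C, E}; {A, D}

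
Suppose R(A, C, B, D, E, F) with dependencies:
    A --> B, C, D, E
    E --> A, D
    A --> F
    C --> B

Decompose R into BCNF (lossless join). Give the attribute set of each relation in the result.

Candidate keys of the original relation: {A}, {E}.
Within {A, B, C, D, E, F}: {C}⁺ ∩ {A, B, C, D, E, F} = {B, C}, not the whole set, so C --> B violates BCNF; decompose into {B, C} and {A, C, D, E, F}.
{B, C} has no BCNF violation.
{A, C, D, E, F} has no BCNF violation.

{A, C, D, E, F}; {B, C}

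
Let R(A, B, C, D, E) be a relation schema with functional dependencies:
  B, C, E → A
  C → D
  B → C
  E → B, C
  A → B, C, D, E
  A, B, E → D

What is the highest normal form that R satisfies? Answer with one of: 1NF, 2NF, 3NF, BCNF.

2NF

Candidate keys: {A}, {E}. Prime attributes: {A, E}.
C → D: {C}⁺ = {C, D}, which is not all of the attributes, so the left side is not a superkey — BCNF is violated.
C → D determines the non-prime attribute {D} from a non-superkey — 3NF is violated.
With only single-attribute keys there can be no partial dependency, so 2NF holds.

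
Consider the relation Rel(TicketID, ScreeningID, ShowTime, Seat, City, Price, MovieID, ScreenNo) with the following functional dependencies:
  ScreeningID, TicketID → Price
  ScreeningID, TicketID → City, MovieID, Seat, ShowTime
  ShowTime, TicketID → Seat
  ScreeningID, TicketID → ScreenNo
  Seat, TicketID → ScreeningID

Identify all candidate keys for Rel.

{ScreeningID, TicketID}, {Seat, TicketID}, {ShowTime, TicketID}

No FD produces {TicketID}, so it must be in every candidate key.
{ScreeningID, TicketID}⁺ = {City, MovieID, Price, ScreenNo, ScreeningID, Seat, ShowTime, TicketID} — all of the relation — so {ScreeningID, TicketID} is a candidate key.
{Seat, TicketID}⁺ = {City, MovieID, Price, ScreenNo, ScreeningID, Seat, ShowTime, TicketID} — all of the relation — so {Seat, TicketID} is a candidate key.
{ShowTime, TicketID}⁺ = {City, MovieID, Price, ScreenNo, ScreeningID, Seat, ShowTime, TicketID} — all of the relation — so {ShowTime, TicketID} is a candidate key.
No proper subset of any of these is a key, and no other minimal superkey exists.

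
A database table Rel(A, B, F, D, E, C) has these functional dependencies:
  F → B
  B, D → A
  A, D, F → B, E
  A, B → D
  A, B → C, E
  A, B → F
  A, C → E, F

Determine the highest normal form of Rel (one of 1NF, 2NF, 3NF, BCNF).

Candidate keys: {A, B}, {A, C}, {A, F}, {B, D}, {D, F}. Prime attributes: {A, B, C, D, F}.
For F → B we have {F}⁺ = {B, F}; {F} is not a superkey, so BCNF fails.
But every attribute on its right side ({B}) is prime, and the same holds for every other non-superkey FD, so 3NF still holds.

3NF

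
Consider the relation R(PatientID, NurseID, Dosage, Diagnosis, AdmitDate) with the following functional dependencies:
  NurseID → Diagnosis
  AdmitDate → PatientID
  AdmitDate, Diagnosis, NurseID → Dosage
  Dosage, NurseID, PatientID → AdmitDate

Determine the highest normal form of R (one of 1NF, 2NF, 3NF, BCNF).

Candidate keys: {AdmitDate, NurseID}, {Dosage, NurseID, PatientID}. Prime attributes: {AdmitDate, Dosage, NurseID, PatientID}.
NurseID → Diagnosis: {NurseID}⁺ = {Diagnosis, NurseID}, which is not all of the attributes, so the left side is not a superkey — BCNF is violated.
NurseID → Diagnosis has non-prime {Diagnosis} on the right and a non-superkey on the left, so 3NF fails.
{NurseID} is a proper subset of the key {AdmitDate, NurseID}, and {NurseID}⁺ contains the non-prime attribute {Diagnosis} — a partial dependency, so 2NF is violated.

1NF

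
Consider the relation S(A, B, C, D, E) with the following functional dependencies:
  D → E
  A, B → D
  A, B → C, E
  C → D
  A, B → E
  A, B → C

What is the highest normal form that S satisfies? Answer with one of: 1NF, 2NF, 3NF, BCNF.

2NF

Candidate key: {A, B}. Prime attributes: {A, B}.
For D → E we have {D}⁺ = {D, E}; {D} is not a superkey, so BCNF fails.
D → E determines the non-prime attribute {E} from a non-superkey — 3NF is violated.
No proper subset of a key has a non-prime attribute in its closure, so there is no partial dependency; 2NF holds.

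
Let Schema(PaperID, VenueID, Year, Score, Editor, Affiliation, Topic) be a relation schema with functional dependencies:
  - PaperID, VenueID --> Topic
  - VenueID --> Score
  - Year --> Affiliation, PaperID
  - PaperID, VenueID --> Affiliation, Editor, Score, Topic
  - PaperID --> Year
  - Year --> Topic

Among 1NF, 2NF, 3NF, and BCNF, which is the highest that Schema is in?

Candidate keys: {PaperID, VenueID}, {VenueID, Year}. Prime attributes: {PaperID, VenueID, Year}.
VenueID --> Score breaks BCNF: {VenueID}⁺ = {Score, VenueID}, so {VenueID} is not a superkey.
VenueID --> Score has non-prime {Score} on the right and a non-superkey on the left, so 3NF fails.
{PaperID} is a proper subset of the key {PaperID, VenueID}, and {PaperID}⁺ contains the non-prime attributes {Affiliation, Topic} — a partial dependency, so 2NF is violated.

1NF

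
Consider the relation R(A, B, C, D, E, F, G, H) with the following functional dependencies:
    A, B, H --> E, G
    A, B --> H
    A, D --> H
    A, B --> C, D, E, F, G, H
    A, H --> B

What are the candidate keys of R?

{A} never appears on the right of any FD, so every key must include it.
Closure of {A, B} is {A, B, C, D, E, F, G, H}, the whole schema; {A, B} is a candidate key.
Closure of {A, D} is {A, B, C, D, E, F, G, H}, the whole schema; {A, D} is a candidate key.
Closure of {A, H} is {A, B, C, D, E, F, G, H}, the whole schema; {A, H} is a candidate key.
No proper subset of any of these is a key, and no other minimal superkey exists.

{A, B}, {A, D}, {A, H}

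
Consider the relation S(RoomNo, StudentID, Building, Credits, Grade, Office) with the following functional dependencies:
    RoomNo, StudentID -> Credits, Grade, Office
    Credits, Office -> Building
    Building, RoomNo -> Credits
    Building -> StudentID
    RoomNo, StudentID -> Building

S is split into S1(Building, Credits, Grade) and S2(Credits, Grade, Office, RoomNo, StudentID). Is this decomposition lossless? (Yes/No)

No

S1 ∩ S2 = {Credits, Grade}; its closure under F is {Credits, Grade}.
The closure covers neither S1 nor S2 entirely; the join is not lossless.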